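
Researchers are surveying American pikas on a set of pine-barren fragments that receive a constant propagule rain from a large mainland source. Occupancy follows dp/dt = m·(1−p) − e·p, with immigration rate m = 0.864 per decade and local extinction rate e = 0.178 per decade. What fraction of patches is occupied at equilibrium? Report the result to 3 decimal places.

At equilibrium the propagule rain into empty patches balances local extinction: m(1−p*) = e·p*.
p* = m/(m+e) = 0.864/(0.864+0.178) = 0.864/1.0420 = 0.8292.

0.829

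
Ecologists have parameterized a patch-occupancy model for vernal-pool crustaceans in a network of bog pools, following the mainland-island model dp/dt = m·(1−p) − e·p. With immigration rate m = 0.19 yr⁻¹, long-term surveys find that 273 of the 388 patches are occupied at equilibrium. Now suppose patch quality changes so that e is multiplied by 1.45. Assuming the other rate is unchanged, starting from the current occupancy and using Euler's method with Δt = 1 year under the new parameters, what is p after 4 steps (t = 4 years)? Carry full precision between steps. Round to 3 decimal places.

Observed p* = 273/388 = 0.70361.
Balance m(1−p*) = e·p* gives e = m(1−p*)/p* = 0.19×0.29639/0.70361 = 0.08004.
Starting from p₀ = 0.70361; update p ← p + (dp/dt)·Δt with the new parameters.
step 1: Δp = -0.02534, p = 0.67827
step 2: Δp = -0.01759, p = 0.66068
step 3: Δp = -0.01220, p = 0.64848
step 4: Δp = -0.00847, p = 0.64001

0.640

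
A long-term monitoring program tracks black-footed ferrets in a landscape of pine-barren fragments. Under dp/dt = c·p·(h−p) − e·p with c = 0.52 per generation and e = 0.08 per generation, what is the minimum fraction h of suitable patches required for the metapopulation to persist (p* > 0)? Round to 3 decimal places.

p* = h − e/c is positive only when h > e/c.
h_min = e/c = 0.08/0.52 = 0.1538.

0.154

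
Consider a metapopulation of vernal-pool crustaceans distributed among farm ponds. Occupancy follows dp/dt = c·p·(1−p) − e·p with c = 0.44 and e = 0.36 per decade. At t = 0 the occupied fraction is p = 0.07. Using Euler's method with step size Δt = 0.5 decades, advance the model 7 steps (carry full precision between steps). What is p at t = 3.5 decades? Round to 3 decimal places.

Update rule: p ← p + [c·p·(1−p) − e·p]·Δt with Δt = 0.5.
t = 0.5: p = 0.07000 + (+0.00172) = 0.07172
t = 1: p = 0.07172 + (+0.00174) = 0.07346
t = 1.5: p = 0.07346 + (+0.00175) = 0.07521
t = 2: p = 0.07521 + (+0.00176) = 0.07697
t = 2.5: p = 0.07697 + (+0.00178) = 0.07875
t = 3: p = 0.07875 + (+0.00179) = 0.08054
t = 3.5: p = 0.08054 + (+0.00179) = 0.08233

0.082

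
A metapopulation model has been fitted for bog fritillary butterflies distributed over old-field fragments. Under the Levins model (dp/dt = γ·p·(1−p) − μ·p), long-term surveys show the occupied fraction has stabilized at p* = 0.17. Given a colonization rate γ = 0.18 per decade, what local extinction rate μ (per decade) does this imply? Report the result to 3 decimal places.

0.149

At equilibrium γ(1−p*) = μ.
μ = 0.18 × (1 − 0.17) = 0.18 × 0.8300 = 0.1494.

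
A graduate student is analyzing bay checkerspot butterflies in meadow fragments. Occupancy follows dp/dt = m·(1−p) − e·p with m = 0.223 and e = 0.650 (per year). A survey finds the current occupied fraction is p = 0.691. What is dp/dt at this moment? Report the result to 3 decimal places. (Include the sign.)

Colonization term: m·(1−p) = 0.223×0.3090 = 0.06891.
Extinction term: e·p = 0.44915.
dp/dt = 0.06891 − 0.44915 = -0.38024.

-0.380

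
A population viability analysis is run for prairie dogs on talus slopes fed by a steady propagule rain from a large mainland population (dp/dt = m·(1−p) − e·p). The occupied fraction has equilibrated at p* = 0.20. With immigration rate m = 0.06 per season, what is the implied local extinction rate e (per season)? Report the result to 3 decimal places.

0.240

At equilibrium m(1−p*) = e·p*, so e = m(1−p*)/p*.
e = 0.06 × 0.8000 / 0.20 = 0.2400.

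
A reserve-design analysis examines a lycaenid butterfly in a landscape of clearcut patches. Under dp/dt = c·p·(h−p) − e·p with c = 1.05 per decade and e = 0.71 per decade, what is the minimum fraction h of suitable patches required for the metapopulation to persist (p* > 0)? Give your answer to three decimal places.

0.676

p* = h − e/c is positive only when h > e/c.
h_min = e/c = 0.71/1.05 = 0.6762.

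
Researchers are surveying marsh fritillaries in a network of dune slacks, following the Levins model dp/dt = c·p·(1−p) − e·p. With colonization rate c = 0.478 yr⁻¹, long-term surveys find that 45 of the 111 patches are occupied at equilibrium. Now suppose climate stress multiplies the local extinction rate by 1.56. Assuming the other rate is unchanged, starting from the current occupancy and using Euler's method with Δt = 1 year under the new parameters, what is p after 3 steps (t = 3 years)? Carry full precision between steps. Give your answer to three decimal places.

Observed p* = 45/111 = 0.40541.
Balance c(1−p*) = e gives e = 0.478×(1 − 0.40541) = 0.28422.
Starting from p₀ = 0.40541; update p ← p + (dp/dt)·Δt with the new parameters.
t = 1: p = 0.40541 + (-0.06452) = 0.34088
t = 2: p = 0.34088 + (-0.04374) = 0.29714
t = 3: p = 0.29714 + (-0.03192) = 0.26522

0.265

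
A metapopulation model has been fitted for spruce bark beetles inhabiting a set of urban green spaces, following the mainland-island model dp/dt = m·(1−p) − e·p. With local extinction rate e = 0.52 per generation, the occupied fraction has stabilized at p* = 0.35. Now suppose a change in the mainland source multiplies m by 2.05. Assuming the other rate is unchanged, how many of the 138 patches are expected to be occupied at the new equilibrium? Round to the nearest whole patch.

72

Balance m(1−p*) = e·p* gives m = e·p*/(1−p*) = 0.52×0.35000/0.65000 = 0.28000.
New p* = m/(m+e) = 0.57400/(0.57400+0.52000) = 0.52468.
Expected occupied = 138 × 0.52468 = 72.41 ≈ 72.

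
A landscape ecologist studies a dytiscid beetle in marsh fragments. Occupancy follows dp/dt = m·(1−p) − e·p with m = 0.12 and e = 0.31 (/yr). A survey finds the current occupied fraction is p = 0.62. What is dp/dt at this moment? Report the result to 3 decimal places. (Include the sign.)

Colonization term: m·(1−p) = 0.12×0.3800 = 0.04560.
Extinction term: e·p = 0.19220.
dp/dt = 0.04560 − 0.19220 = -0.14660.

-0.147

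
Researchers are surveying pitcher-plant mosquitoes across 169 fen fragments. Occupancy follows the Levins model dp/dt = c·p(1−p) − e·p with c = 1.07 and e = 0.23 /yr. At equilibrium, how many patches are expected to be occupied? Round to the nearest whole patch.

p* = 1 − e/c = 1 − 0.23/1.07 = 0.7850.
Expected occupied patches = N × p* = 169 × 0.7850 = 132.67 ≈ 133.

133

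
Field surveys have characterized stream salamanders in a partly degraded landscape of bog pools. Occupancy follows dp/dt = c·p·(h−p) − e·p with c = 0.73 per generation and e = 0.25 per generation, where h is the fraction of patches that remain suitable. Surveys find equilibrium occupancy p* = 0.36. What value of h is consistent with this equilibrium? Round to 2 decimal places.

At equilibrium c(h−p*) = e, so h = p* + e/c.
h = 0.36 + 0.25/0.73 = 0.36 + 0.3425 = 0.7025.

0.70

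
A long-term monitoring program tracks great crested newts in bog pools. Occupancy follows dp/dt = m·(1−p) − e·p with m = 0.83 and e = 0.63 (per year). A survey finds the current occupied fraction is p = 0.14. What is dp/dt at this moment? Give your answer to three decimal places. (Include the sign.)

0.626

Colonization term: m·(1−p) = 0.83×0.8600 = 0.71380.
Extinction term: e·p = 0.08820.
dp/dt = 0.71380 − 0.08820 = 0.62560.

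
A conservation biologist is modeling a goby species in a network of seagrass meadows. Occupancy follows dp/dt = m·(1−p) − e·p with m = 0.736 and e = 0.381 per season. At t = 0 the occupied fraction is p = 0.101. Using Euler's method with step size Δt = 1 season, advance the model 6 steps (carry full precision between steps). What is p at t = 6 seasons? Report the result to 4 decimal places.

Update rule: p ← p + [m·(1−p) − e·p]·Δt with Δt = 1.
t = 1: p = 0.10100 + (+0.62318) = 0.72418
t = 2: p = 0.72418 + (-0.07291) = 0.65127
t = 3: p = 0.65127 + (+0.00853) = 0.65980
t = 4: p = 0.65980 + (-0.00100) = 0.65880
t = 5: p = 0.65880 + (+0.00012) = 0.65892
t = 6: p = 0.65892 + (-0.00001) = 0.65891

0.6589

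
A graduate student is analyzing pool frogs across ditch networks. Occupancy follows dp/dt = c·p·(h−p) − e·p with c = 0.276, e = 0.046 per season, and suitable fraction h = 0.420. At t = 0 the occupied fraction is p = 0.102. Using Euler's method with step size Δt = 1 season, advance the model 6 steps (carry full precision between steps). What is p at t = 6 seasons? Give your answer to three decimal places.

0.128

Update rule: p ← p + [c·p·(h−p) − e·p]·Δt with Δt = 1.
t = 1: p = 0.10200 + (+0.00426) = 0.10626
t = 2: p = 0.10626 + (+0.00431) = 0.11057
t = 3: p = 0.11057 + (+0.00436) = 0.11493
t = 4: p = 0.11493 + (+0.00439) = 0.11932
t = 5: p = 0.11932 + (+0.00441) = 0.12373
t = 6: p = 0.12373 + (+0.00443) = 0.12816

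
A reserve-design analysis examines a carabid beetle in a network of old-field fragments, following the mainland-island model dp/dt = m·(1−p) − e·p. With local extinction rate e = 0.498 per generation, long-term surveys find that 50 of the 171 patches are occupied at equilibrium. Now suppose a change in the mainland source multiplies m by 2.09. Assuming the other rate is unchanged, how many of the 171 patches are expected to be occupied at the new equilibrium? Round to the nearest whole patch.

79

Observed p* = 50/171 = 0.29240.
Balance m(1−p*) = e·p* gives m = e·p*/(1−p*) = 0.498×0.29240/0.70760 = 0.20579.
New p* = m/(m+e) = 0.43010/(0.43010+0.49800) = 0.46342.
Expected occupied = 171 × 0.46342 = 79.24 ≈ 79.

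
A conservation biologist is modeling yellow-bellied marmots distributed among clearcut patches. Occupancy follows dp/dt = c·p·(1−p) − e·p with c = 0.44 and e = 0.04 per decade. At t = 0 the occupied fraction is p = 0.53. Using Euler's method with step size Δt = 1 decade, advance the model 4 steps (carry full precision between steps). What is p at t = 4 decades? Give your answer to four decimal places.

0.8116

Update rule: p ← p + [c·p·(1−p) − e·p]·Δt with Δt = 1.
t = 1: p = 0.53000 + (+0.08840) = 0.61840
t = 2: p = 0.61840 + (+0.07910) = 0.69750
t = 3: p = 0.69750 + (+0.06494) = 0.76244
t = 4: p = 0.76244 + (+0.04920) = 0.81164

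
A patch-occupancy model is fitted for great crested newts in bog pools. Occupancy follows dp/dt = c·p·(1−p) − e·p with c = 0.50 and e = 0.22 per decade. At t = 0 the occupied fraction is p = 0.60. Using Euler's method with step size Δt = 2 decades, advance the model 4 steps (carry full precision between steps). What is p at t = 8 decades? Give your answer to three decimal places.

0.561

Update rule: p ← p + [c·p·(1−p) − e·p]·Δt with Δt = 2.
step 1: Δp = -0.02400, p = 0.57600
step 2: Δp = -0.00922, p = 0.56678
step 3: Δp = -0.00385, p = 0.56294
step 4: Δp = -0.00165, p = 0.56128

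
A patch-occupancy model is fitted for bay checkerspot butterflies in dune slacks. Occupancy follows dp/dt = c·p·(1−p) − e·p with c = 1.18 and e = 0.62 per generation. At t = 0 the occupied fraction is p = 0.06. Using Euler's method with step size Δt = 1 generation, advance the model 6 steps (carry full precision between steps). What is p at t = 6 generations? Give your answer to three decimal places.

Update rule: p ← p + [c·p·(1−p) − e·p]·Δt with Δt = 1.
p: 0.06000 → 0.08935  (Δp = +0.02935)
p: 0.08935 → 0.12997  (Δp = +0.04062)
p: 0.12997 → 0.18282  (Δp = +0.05285)
p: 0.18282 → 0.24576  (Δp = +0.06294)
p: 0.24576 → 0.31211  (Δp = +0.06636)
p: 0.31211 → 0.37195  (Δp = +0.05983)

0.372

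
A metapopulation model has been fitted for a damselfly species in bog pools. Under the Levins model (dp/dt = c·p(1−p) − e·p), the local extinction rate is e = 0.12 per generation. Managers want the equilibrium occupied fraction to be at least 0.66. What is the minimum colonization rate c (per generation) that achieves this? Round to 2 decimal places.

p* = 1 − e/c ≥ 0.66 requires e/c ≤ 0.3400, i.e. c ≥ e/0.3400.
c_min = 0.12/0.3400 = 0.3529.

0.35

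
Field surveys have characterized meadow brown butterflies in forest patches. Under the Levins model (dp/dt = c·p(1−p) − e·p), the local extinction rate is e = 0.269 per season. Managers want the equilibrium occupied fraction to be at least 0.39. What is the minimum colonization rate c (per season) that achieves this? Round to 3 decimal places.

p* = 1 − e/c ≥ 0.39 requires e/c ≤ 0.6100, i.e. c ≥ e/0.6100.
c_min = 0.269/0.6100 = 0.4410.

0.441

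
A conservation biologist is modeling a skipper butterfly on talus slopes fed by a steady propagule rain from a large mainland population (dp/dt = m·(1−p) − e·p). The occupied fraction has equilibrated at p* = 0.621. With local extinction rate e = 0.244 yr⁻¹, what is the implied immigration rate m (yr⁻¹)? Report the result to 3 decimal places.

0.400

At equilibrium m(1−p*) = e·p*, so m = e·p*/(1−p*).
m = 0.244 × 0.621 / 0.3790 = 0.1515/0.3790 = 0.3998.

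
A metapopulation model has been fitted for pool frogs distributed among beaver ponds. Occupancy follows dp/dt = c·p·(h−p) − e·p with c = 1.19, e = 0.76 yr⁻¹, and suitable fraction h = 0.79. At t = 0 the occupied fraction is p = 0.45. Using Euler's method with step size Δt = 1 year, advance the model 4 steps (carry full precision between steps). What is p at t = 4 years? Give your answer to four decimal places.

0.1994

Update rule: p ← p + [c·p·(h−p) − e·p]·Δt with Δt = 1.
t = 1: p = 0.45000 + (-0.15993) = 0.29007
t = 2: p = 0.29007 + (-0.04789) = 0.24218
t = 3: p = 0.24218 + (-0.02618) = 0.21600
t = 4: p = 0.21600 + (-0.01662) = 0.19938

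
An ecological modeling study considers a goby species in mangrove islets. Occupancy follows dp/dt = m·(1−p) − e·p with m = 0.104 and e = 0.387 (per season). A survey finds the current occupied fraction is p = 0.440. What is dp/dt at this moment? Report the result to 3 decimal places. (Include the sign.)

-0.112

Colonization term: m·(1−p) = 0.104×0.5600 = 0.05824.
Extinction term: e·p = 0.17028.
dp/dt = 0.05824 − 0.17028 = -0.11204.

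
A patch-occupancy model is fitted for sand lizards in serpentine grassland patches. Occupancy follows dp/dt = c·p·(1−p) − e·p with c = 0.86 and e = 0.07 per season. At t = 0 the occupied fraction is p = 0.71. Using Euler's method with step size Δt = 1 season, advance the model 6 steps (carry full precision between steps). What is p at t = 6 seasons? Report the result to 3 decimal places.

0.919

Update rule: p ← p + [c·p·(1−p) − e·p]·Δt with Δt = 1.
step 1: Δp = +0.12737, p = 0.83737
step 2: Δp = +0.05850, p = 0.89587
step 3: Δp = +0.01751, p = 0.91339
step 4: Δp = +0.00410, p = 0.91749
step 5: Δp = +0.00088, p = 0.91837
step 6: Δp = +0.00019, p = 0.91856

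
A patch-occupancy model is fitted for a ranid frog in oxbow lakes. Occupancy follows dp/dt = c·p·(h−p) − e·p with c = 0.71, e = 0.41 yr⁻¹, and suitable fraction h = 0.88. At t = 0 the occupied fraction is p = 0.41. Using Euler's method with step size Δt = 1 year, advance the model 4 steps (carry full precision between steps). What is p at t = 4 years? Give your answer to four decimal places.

0.3339

Update rule: p ← p + [c·p·(h−p) − e·p]·Δt with Δt = 1.
p: 0.41000 → 0.37872  (Δp = -0.03128)
p: 0.37872 → 0.35823  (Δp = -0.02048)
p: 0.35823 → 0.34407  (Δp = -0.01417)
p: 0.34407 → 0.33392  (Δp = -0.01015)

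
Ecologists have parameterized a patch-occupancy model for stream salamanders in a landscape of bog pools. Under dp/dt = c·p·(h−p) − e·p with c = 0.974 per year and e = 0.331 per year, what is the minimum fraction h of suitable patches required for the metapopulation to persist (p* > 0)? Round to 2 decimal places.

p* = h − e/c is positive only when h > e/c.
h_min = e/c = 0.331/0.974 = 0.3398.

0.34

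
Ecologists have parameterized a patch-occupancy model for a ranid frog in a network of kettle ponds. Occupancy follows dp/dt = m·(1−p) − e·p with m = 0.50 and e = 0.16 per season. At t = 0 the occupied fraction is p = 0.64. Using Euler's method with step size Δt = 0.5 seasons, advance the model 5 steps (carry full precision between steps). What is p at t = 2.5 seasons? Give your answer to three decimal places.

0.742

Update rule: p ← p + [m·(1−p) − e·p]·Δt with Δt = 0.5.
  1  |  dp/dt·Δt = +0.038800  |  p_1 = 0.678800
  2  |  dp/dt·Δt = +0.025996  |  p_2 = 0.704796
  3  |  dp/dt·Δt = +0.017417  |  p_3 = 0.722213
  4  |  dp/dt·Δt = +0.011670  |  p_4 = 0.733883
  5  |  dp/dt·Δt = +0.007819  |  p_5 = 0.741702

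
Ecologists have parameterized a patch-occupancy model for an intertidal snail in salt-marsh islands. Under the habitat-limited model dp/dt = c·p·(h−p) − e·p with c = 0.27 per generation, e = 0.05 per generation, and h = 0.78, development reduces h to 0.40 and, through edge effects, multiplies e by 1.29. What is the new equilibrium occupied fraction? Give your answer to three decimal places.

Before: p* = h − e/c = 0.78 − 0.05/0.27 = 0.78 − 0.1852 = 0.5948.
After: c = 0.27, e = 0.0645, h = 0.40; p* = 0.40 − 0.0645/0.27 = 0.1611.

0.161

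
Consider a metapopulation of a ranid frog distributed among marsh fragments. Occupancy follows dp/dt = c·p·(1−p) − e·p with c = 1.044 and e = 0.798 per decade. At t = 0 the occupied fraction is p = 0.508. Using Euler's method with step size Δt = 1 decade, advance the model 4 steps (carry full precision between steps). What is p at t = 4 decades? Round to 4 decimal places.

0.2728

Update rule: p ← p + [c·p·(1−p) − e·p]·Δt with Δt = 1.
  1  |  dp/dt·Δt = -0.144451  |  p_1 = 0.363549
  2  |  dp/dt·Δt = -0.048550  |  p_2 = 0.314999
  3  |  dp/dt·Δt = -0.026100  |  p_3 = 0.288898
  4  |  dp/dt·Δt = -0.016066  |  p_4 = 0.272833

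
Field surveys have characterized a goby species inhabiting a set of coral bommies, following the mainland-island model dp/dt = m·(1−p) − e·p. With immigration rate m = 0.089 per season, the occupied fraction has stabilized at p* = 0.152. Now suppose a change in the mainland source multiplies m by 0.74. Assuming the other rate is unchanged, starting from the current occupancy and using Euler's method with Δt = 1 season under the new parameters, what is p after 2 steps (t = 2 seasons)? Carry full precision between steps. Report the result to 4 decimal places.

Balance m(1−p*) = e·p* gives e = m(1−p*)/p* = 0.089×0.84800/0.15200 = 0.49653.
Starting from p₀ = 0.15200; update p ← p + (dp/dt)·Δt with the new parameters.
p: 0.15200 → 0.13238  (Δp = -0.01962)
p: 0.13238 → 0.12379  (Δp = -0.00859)

0.1238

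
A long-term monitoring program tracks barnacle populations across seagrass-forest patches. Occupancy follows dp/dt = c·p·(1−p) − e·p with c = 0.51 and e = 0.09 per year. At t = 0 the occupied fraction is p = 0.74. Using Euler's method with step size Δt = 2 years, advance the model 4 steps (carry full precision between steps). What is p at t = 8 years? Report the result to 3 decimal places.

0.823

Update rule: p ← p + [c·p·(1−p) − e·p]·Δt with Δt = 2.
t = 2: p = 0.74000 + (+0.06305) = 0.80305
t = 4: p = 0.80305 + (+0.01678) = 0.81982
t = 6: p = 0.81982 + (+0.00310) = 0.82292
t = 8: p = 0.82292 + (+0.00051) = 0.82343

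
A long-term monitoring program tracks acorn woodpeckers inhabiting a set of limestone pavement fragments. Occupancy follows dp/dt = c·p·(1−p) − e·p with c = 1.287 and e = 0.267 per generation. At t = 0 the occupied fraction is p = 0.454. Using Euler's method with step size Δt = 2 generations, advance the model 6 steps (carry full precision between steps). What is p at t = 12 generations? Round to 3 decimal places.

Update rule: p ← p + [c·p·(1−p) − e·p]·Δt with Δt = 2.
p: 0.45400 → 0.84962  (Δp = +0.39562)
p: 0.84962 → 0.72480  (Δp = -0.12482)
p: 0.72480 → 0.85118  (Δp = +0.12639)
p: 0.85118 → 0.72270  (Δp = -0.12848)
p: 0.72270 → 0.85262  (Δp = +0.12992)
p: 0.85262 → 0.72077  (Δp = -0.13185)

0.721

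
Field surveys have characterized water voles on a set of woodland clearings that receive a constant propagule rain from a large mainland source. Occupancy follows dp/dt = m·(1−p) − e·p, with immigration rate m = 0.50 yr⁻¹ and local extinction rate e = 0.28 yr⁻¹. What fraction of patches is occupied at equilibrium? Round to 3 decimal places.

At equilibrium the propagule rain into empty patches balances local extinction: m(1−p*) = e·p*.
p* = m/(m+e) = 0.50/(0.50+0.28) = 0.50/0.7800 = 0.6410.

0.641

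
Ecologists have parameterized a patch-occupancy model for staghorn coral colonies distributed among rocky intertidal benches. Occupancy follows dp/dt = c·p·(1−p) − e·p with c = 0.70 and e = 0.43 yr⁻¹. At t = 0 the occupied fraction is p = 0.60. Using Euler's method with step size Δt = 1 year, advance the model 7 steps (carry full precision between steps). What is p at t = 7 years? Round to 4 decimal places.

Update rule: p ← p + [c·p·(1−p) − e·p]·Δt with Δt = 1.
p: 0.60000 → 0.51000  (Δp = -0.09000)
p: 0.51000 → 0.46563  (Δp = -0.04437)
p: 0.46563 → 0.43958  (Δp = -0.02605)
p: 0.43958 → 0.42301  (Δp = -0.01658)
p: 0.42301 → 0.41196  (Δp = -0.01104)
p: 0.41196 → 0.40439  (Δp = -0.00757)
p: 0.40439 → 0.39911  (Δp = -0.00529)

0.3991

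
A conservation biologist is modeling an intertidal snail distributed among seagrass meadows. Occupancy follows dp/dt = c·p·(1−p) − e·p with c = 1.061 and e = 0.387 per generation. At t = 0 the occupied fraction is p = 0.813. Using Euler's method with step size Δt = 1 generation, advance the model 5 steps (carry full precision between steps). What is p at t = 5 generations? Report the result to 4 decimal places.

Update rule: p ← p + [c·p·(1−p) − e·p]·Δt with Δt = 1.
p: 0.81300 → 0.65967  (Δp = -0.15333)
p: 0.65967 → 0.64258  (Δp = -0.01709)
p: 0.64258 → 0.63758  (Δp = -0.00500)
p: 0.63758 → 0.63600  (Δp = -0.00158)
p: 0.63600 → 0.63550  (Δp = -0.00051)

0.6355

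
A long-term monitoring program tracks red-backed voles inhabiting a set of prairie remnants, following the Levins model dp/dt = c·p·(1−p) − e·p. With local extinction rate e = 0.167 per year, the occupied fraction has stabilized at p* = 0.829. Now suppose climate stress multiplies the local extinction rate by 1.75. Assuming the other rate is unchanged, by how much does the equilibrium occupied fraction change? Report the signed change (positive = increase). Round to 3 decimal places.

-0.128

Balance c(1−p*) = e gives c = e/(1 − 0.82900) = 0.167/0.17100 = 0.97661.
New p* = 1 − e/c = 1 − 0.29225/0.97661 = 0.70075.
Δp* = 0.70075 − 0.82900 = -0.12825.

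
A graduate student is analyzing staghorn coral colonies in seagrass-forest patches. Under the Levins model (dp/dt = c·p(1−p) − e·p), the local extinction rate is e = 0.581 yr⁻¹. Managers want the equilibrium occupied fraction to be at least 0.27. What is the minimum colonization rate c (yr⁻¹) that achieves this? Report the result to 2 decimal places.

p* = 1 − e/c ≥ 0.27 requires e/c ≤ 0.7300, i.e. c ≥ e/0.7300.
c_min = 0.581/0.7300 = 0.7959.

0.80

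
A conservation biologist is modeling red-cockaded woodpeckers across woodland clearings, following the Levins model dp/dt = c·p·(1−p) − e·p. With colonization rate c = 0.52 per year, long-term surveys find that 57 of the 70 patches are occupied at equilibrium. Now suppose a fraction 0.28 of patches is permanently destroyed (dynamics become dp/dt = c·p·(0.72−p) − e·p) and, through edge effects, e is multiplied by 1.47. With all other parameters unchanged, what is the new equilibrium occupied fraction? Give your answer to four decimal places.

0.4470

Observed p* = 57/70 = 0.81429.
Balance c(1−p*) = e gives e = 0.52×(1 − 0.81429) = 0.09657.
New p* = 0.72 − e/c = 0.72 − 0.14196/0.52000 = 0.44700.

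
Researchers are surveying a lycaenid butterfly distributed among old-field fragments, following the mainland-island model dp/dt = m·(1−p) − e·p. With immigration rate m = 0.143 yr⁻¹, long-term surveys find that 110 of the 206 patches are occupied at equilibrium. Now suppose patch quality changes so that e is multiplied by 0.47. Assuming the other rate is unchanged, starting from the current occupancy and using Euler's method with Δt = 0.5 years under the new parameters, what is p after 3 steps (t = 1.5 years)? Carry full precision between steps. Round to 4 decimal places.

Observed p* = 110/206 = 0.53398.
Balance m(1−p*) = e·p* gives e = m(1−p*)/p* = 0.143×0.46602/0.53398 = 0.12480.
Starting from p₀ = 0.53398; update p ← p + (dp/dt)·Δt with the new parameters.
t = 0.5: p = 0.53398 + (+0.01766) = 0.55164
t = 1: p = 0.55164 + (+0.01588) = 0.56752
t = 1.5: p = 0.56752 + (+0.01428) = 0.58180

0.5818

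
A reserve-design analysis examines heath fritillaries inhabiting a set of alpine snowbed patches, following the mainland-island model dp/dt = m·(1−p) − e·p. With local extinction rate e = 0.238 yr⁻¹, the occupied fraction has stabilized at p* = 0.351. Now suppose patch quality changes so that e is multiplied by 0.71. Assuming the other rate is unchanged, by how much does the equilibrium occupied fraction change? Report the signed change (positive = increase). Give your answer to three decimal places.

Balance m(1−p*) = e·p* gives m = e·p*/(1−p*) = 0.238×0.35100/0.64900 = 0.12872.
New p* = m/(m+e) = 0.12872/(0.12872+0.16898) = 0.43238.
Δp* = 0.43238 − 0.35100 = +0.08138.

0.081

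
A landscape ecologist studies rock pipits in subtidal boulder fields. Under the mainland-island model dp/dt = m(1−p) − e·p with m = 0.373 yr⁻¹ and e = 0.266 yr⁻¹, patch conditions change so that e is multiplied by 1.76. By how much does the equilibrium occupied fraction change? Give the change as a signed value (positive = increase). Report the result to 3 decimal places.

Before: p* = 0.373/(0.373+0.266) = 0.5837.
After: m = 0.373, e = 0.46816; p* = 0.373/0.8412 = 0.4434.
Δp* = 0.4434 − 0.5837 = -0.1403.

-0.140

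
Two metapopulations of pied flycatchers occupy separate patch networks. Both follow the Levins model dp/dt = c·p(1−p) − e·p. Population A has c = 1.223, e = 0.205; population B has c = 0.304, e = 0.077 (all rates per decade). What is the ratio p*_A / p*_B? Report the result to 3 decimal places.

A: p*_A = 1 − 0.205/1.223 = 0.8324.
B: p*_B = 1 − 0.077/0.304 = 0.7467.
p*_A / p*_B = 0.8324/0.7467 = 1.1147.

1.115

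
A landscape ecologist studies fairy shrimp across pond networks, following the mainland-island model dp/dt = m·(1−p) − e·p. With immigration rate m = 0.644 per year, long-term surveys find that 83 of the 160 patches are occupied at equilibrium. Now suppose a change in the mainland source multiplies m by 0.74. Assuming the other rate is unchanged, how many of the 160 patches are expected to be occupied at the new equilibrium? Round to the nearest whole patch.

71

Observed p* = 83/160 = 0.51875.
Balance m(1−p*) = e·p* gives e = m(1−p*)/p* = 0.644×0.48125/0.51875 = 0.59745.
New p* = m/(m+e) = 0.47656/(0.47656+0.59745) = 0.44372.
Expected occupied = 160 × 0.44372 = 71.00 ≈ 71.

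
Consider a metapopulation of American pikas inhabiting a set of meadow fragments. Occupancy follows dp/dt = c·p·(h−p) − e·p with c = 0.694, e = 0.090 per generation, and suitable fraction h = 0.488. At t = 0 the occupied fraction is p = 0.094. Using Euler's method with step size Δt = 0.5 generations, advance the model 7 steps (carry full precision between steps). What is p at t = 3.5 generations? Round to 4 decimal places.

Update rule: p ← p + [c·p·(h−p) − e·p]·Δt with Δt = 0.5.
t = 0.5: p = 0.09400 + (+0.00862) = 0.10262
t = 1: p = 0.10262 + (+0.00911) = 0.11173
t = 1.5: p = 0.11173 + (+0.00956) = 0.12129
t = 2: p = 0.12129 + (+0.00998) = 0.13126
t = 2.5: p = 0.13126 + (+0.01034) = 0.14160
t = 3: p = 0.14160 + (+0.01065) = 0.15225
t = 3.5: p = 0.15225 + (+0.01089) = 0.16314

0.1631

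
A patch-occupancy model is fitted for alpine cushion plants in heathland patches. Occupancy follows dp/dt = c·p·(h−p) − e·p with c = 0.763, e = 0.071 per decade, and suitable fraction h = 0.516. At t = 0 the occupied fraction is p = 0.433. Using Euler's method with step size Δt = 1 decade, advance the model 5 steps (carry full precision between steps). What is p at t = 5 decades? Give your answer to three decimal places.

Update rule: p ← p + [c·p·(h−p) − e·p]·Δt with Δt = 1.
p: 0.43300 → 0.42968  (Δp = -0.00332)
p: 0.42968 → 0.42747  (Δp = -0.00221)
p: 0.42747 → 0.42600  (Δp = -0.00148)
p: 0.42600 → 0.42500  (Δp = -0.00099)
p: 0.42500 → 0.42434  (Δp = -0.00067)

0.424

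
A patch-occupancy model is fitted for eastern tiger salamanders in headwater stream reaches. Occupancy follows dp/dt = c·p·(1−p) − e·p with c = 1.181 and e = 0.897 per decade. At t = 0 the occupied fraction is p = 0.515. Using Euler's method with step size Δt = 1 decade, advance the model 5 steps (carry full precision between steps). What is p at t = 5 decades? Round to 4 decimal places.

0.2590

Update rule: p ← p + [c·p·(1−p) − e·p]·Δt with Δt = 1.
  1  |  dp/dt·Δt = -0.166971  |  p_1 = 0.348029
  2  |  dp/dt·Δt = -0.044208  |  p_2 = 0.303822
  3  |  dp/dt·Δt = -0.022730  |  p_3 = 0.281092
  4  |  dp/dt·Δt = -0.013484  |  p_4 = 0.267608
  5  |  dp/dt·Δt = -0.008575  |  p_5 = 0.259032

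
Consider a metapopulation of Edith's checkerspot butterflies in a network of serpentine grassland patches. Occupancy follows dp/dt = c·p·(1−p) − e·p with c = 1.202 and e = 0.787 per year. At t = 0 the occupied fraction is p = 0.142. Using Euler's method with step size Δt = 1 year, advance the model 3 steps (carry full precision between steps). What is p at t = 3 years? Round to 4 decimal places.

0.2464

Update rule: p ← p + [c·p·(1−p) − e·p]·Δt with Δt = 1.
  1  |  dp/dt·Δt = +0.034693  |  p_1 = 0.176693
  2  |  dp/dt·Δt = +0.035801  |  p_2 = 0.212494
  3  |  dp/dt·Δt = +0.033910  |  p_3 = 0.246404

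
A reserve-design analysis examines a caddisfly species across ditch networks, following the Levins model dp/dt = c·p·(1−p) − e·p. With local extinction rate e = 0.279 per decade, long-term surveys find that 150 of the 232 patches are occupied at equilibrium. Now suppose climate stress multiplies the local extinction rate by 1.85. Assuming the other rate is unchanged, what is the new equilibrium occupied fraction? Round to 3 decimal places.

0.346

Observed p* = 150/232 = 0.64655.
Balance c(1−p*) = e gives c = e/(1 − 0.64655) = 0.279/0.35345 = 0.78936.
New p* = 1 − e/c = 1 − 0.51615/0.78936 = 0.34612.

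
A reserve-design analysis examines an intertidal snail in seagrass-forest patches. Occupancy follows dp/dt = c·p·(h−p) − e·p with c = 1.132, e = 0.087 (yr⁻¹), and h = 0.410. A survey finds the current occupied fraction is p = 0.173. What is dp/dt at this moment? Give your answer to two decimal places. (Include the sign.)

0.03

Colonization term: c·p·(h−p) = 1.132×0.173×0.2370 = 0.04641.
Extinction term: e·p = 0.01505.
dp/dt = 0.04641 − 0.01505 = 0.03136.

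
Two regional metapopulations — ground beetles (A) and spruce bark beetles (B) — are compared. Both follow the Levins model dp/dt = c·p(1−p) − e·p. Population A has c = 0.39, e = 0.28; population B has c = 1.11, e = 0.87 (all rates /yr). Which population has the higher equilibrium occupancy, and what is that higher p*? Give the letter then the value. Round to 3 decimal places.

A: p*_A = 1 − 0.28/0.39 = 0.2821.
B: p*_B = 1 − 0.87/1.11 = 0.2162.
A is higher at 0.2821.

A, 0.282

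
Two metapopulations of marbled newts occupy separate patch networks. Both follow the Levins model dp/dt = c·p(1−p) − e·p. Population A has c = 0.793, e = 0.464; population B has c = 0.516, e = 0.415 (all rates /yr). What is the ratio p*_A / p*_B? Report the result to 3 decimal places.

2.120

A: p*_A = 1 − 0.464/0.793 = 0.4149.
B: p*_B = 1 − 0.415/0.516 = 0.1957.
p*_A / p*_B = 0.4149/0.1957 = 2.1196.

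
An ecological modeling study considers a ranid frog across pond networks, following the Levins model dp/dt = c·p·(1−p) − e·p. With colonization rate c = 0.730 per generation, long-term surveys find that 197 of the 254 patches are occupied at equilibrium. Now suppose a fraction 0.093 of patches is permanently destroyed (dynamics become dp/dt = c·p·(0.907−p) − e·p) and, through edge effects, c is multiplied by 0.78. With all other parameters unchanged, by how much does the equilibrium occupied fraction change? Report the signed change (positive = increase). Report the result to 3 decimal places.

-0.156

Observed p* = 197/254 = 0.77559.
Balance c(1−p*) = e gives e = 0.730×(1 − 0.77559) = 0.16382.
New p* = 0.907 − e/c = 0.907 − 0.16382/0.56940 = 0.61929.
Δp* = 0.61929 − 0.77559 = -0.15630.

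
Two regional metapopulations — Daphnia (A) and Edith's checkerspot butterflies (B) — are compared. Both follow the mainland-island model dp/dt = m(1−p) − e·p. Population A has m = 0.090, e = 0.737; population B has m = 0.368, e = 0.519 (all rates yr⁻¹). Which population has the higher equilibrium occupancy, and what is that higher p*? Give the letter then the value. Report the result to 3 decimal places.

A: p*_A = m/(m+e) = 0.090/0.8270 = 0.1088.
B: p*_B = 0.368/0.8870 = 0.4149.
B is higher at 0.4149.

B, 0.415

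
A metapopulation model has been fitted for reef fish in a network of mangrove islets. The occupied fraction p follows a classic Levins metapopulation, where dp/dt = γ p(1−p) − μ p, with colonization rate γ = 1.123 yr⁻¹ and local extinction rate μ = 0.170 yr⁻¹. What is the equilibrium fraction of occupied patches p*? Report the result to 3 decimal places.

At equilibrium, colonization balances extinction: γ·p*·(1−p*) = μ·p*.
So p* = 1 − μ/γ = 1 − 0.170/1.123 = 1 − 0.1514 = 0.8486.

0.849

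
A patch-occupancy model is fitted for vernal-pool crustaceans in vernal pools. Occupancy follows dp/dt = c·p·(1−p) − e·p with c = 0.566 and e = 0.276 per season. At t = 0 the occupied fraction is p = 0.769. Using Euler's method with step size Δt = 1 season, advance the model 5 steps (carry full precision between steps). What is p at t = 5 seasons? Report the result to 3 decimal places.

Update rule: p ← p + [c·p·(1−p) − e·p]·Δt with Δt = 1.
t = 1: p = 0.76900 + (-0.11170) = 0.65730
t = 2: p = 0.65730 + (-0.05392) = 0.60338
t = 3: p = 0.60338 + (-0.03108) = 0.57230
t = 4: p = 0.57230 + (-0.01941) = 0.55289
t = 5: p = 0.55289 + (-0.01268) = 0.54021

0.540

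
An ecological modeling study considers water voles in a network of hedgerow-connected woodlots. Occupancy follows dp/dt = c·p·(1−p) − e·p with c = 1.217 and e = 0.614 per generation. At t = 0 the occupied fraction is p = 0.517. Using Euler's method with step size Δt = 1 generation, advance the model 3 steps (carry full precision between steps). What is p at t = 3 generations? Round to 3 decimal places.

Update rule: p ← p + [c·p·(1−p) − e·p]·Δt with Δt = 1.
p: 0.51700 → 0.50346  (Δp = -0.01354)
p: 0.50346 → 0.49857  (Δp = -0.00489)
p: 0.49857 → 0.49670  (Δp = -0.00188)

0.497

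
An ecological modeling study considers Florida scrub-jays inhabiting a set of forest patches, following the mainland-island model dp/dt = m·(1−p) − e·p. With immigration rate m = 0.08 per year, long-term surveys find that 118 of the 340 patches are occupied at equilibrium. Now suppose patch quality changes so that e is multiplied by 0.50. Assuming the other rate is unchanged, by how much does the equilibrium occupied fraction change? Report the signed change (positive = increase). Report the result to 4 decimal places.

Observed p* = 118/340 = 0.34706.
Balance m(1−p*) = e·p* gives e = m(1−p*)/p* = 0.08×0.65294/0.34706 = 0.15051.
New p* = m/(m+e) = 0.08000/(0.08000+0.07526) = 0.51526.
Δp* = 0.51526 − 0.34706 = +0.16820.

0.1682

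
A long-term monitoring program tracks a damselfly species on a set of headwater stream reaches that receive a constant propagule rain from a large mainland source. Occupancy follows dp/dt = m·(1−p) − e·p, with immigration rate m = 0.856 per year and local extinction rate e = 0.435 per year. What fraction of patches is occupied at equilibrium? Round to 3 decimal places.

0.663

Setting dp/dt = 0: m − m·p* = e·p*, so m = (m+e)·p*.
p* = m/(m+e) = 0.856/(0.856+0.435) = 0.856/1.2910 = 0.6631.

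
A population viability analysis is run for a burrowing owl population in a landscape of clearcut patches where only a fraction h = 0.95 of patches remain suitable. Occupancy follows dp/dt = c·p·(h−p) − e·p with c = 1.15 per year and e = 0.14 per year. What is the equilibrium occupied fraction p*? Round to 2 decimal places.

Setting dp/dt = 0 and dividing by p* gives c·(h−p*) = e.
So p* = h − e/c = 0.95 − 0.14/1.15 = 0.95 − 0.1217 = 0.8283.

0.83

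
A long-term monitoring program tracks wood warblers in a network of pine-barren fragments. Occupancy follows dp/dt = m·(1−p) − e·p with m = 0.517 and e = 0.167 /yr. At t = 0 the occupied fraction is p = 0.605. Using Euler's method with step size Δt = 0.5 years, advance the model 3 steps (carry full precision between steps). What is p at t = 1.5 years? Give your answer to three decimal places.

0.713

Update rule: p ← p + [m·(1−p) − e·p]·Δt with Δt = 0.5.
p: 0.60500 → 0.65659  (Δp = +0.05159)
p: 0.65659 → 0.69054  (Δp = +0.03395)
p: 0.69054 → 0.71287  (Δp = +0.02234)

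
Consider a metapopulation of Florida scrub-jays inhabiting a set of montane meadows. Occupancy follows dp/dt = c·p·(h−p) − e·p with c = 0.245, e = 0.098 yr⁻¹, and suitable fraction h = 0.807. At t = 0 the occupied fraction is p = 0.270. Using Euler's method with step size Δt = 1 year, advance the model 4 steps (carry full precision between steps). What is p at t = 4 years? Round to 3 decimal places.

0.304

Update rule: p ← p + [c·p·(h−p) − e·p]·Δt with Δt = 1.
  1  |  dp/dt·Δt = +0.009063  |  p_1 = 0.279063
  2  |  dp/dt·Δt = +0.008747  |  p_2 = 0.287810
  3  |  dp/dt·Δt = +0.008405  |  p_3 = 0.296214
  4  |  dp/dt·Δt = +0.008040  |  p_4 = 0.304254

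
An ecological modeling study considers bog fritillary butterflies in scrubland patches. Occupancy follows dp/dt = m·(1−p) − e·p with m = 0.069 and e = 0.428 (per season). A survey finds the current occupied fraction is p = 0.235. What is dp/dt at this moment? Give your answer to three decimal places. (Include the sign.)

-0.048

Colonization term: m·(1−p) = 0.069×0.7650 = 0.05279.
Extinction term: e·p = 0.10058.
dp/dt = 0.05279 − 0.10058 = -0.04779.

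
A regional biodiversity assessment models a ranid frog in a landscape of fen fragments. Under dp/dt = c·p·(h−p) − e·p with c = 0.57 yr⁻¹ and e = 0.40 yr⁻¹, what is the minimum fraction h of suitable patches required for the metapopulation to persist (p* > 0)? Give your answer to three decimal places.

0.702

p* = h − e/c is positive only when h > e/c.
h_min = e/c = 0.40/0.57 = 0.7018.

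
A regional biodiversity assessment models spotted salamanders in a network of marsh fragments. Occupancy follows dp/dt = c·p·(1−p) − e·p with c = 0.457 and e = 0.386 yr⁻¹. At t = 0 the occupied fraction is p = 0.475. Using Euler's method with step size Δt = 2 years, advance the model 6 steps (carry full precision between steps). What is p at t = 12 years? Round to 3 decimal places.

0.201

Update rule: p ← p + [c·p·(1−p) − e·p]·Δt with Δt = 2.
  1  |  dp/dt·Δt = -0.138771  |  p_1 = 0.336229
  2  |  dp/dt·Δt = -0.055583  |  p_2 = 0.280646
  3  |  dp/dt·Δt = -0.032137  |  p_3 = 0.248509
  4  |  dp/dt·Δt = -0.021157  |  p_4 = 0.227352
  5  |  dp/dt·Δt = -0.014960  |  p_5 = 0.212392
  6  |  dp/dt·Δt = -0.011071  |  p_6 = 0.201321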